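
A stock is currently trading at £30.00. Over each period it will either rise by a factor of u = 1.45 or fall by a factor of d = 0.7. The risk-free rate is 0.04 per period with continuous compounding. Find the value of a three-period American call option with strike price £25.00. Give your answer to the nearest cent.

£11.27

Risk-neutral probability p = (e^0.04 − 0.7)/(1.45 − 0.7) = 0.3408/0.7500 = 0.4544
Terminal stock prices: S_uuu = 91.46, S_uud = 44.15, S_udd = 21.31, S_ddd = 10.29
Terminal payoffs (S − K): max(66.46, 0) = 66.46, max(19.15, 0) = 19.15, max(-3.685, 0) = 0, max(-14.71, 0) = 0
Node uu (S = 63.08): continuation = e^(−0.04)·[0.4544·66.4587 + 0.5456·19.1525] = 39.0553; exercise value = 38.0750 ≤ continuation, so V_uu = 39.0553
Node ud (S = 30.45): continuation = e^(−0.04)·[0.4544·19.1525 + 0.5456·0.0000] = 8.3619; exercise value = 5.4500 ≤ continuation, so V_ud = 8.3619
Node dd (S = 14.7): continuation = e^(−0.04)·[0.4544·0.0000 + 0.5456·0.0000] = 0.0000; exercise value = 0.0000 ≤ continuation, so V_dd = 0.0000
Node u (S = 43.5): continuation = e^(−0.04)·[0.4544·39.0553 + 0.5456·8.3619] = 21.4346; exercise value = 18.5000 ≤ continuation, so V_u = 21.4346
Node d (S = 21): continuation = e^(−0.04)·[0.4544·8.3619 + 0.5456·0.0000] = 3.6508; exercise value = 0.0000 ≤ continuation, so V_d = 3.6508
Node 0 (S = 30): continuation = e^(−0.04)·[0.4544·21.4346 + 0.5456·3.6508] = 11.2720; exercise value = 5.0000 ≤ continuation, so V_0 = 11.2720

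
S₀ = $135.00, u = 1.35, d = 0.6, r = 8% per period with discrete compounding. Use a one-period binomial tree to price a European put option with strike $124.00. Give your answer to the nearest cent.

$14.33

Risk-neutral probability p = (1 + 0.08 − 0.6)/(1.35 − 0.6) = 0.4800/0.7500 = 0.6400
Terminal stock prices: S_u = 182.2, S_d = 81
Terminal payoffs (K − S): max(-58.25, 0) = 0, max(43, 0) = 43
Node 0 (S = 135): V_0 = 1/1.08·[0.6400·0.0000 + 0.3600·43.0000] = 14.3333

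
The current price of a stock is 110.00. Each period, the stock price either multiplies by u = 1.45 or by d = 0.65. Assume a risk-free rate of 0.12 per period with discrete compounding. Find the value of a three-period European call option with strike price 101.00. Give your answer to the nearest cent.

Risk-neutral probability p = (1 + 0.12 − 0.65)/(1.45 − 0.65) = 0.4700/0.8000 = 0.5875
Terminal stock prices: S_uuu = 335.3, S_uud = 150.3, S_udd = 67.39, S_ddd = 30.21
Terminal payoffs (S − K): max(234.3, 0) = 234.3, max(49.33, 0) = 49.33, max(-33.61, 0) = 0, max(-70.79, 0) = 0
Node uu (S = 231.3): V_uu = 1/1.12·[0.5875·234.3487 + 0.4125·49.3288] = 141.0964
Node ud (S = 103.7): V_ud = 1/1.12·[0.5875·49.3288 + 0.4125·0.0000] = 25.8756
Node dd (S = 46.48): V_dd = 1/1.12·[0.5875·0.0000 + 0.4125·0.0000] = 0.0000
Node u (S = 159.5): V_u = 1/1.12·[0.5875·141.0964 + 0.4125·25.8756] = 83.5427
Node d (S = 71.5): V_d = 1/1.12·[0.5875·25.8756 + 0.4125·0.0000] = 13.5731
Node 0 (S = 110): V_0 = 1/1.12·[0.5875·83.5427 + 0.4125·13.5731] = 48.8217

48.82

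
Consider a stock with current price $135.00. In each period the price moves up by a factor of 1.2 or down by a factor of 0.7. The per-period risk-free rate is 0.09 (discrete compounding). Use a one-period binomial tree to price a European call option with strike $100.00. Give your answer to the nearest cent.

$44.37

Risk-neutral probability p = (1 + 0.09 − 0.7)/(1.2 − 0.7) = 0.3900/0.5000 = 0.7800
Terminal stock prices: S_u = 162, S_d = 94.5
Terminal payoffs (S − K): max(62, 0) = 62, max(-5.5, 0) = 0
Node 0 (S = 135): V_0 = 1/1.09·[0.7800·62.0000 + 0.2200·0.0000] = 44.3670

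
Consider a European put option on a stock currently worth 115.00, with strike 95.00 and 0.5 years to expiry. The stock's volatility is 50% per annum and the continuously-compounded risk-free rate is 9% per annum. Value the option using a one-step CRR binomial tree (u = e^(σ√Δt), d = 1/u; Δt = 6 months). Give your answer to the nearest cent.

CRR parameters: u = e^(σ√Δt) = e^(0.5·√0.5) = 1.4241, d = 1/u = 0.7022
Per-period rate: rΔt = 0.09·0.5 = 0.045, so R = e^0.045 = 1.0460
Risk-neutral probability p = (e^0.045 − 0.7022)/(1.4241 − 0.7022) = 0.3438/0.7219 = 0.4763
Terminal stock prices: S_u = 163.8, S_d = 80.75
Terminal payoffs (K − S): max(-68.77, 0) = 0, max(14.25, 0) = 14.25
Node 0 (S = 115): V_0 = e^(−0.045)·[0.4763·0.0000 + 0.5237·14.2483] = 7.1338

7.13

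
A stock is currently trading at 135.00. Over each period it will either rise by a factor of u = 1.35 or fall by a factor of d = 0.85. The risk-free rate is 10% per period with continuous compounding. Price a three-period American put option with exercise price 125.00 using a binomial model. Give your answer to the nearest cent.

Risk-neutral probability p = (e^0.1 − 0.85)/(1.35 − 0.85) = 0.2552/0.5000 = 0.5103
Terminal stock prices: S_uuu = 332.2, S_uud = 209.1, S_udd = 131.7, S_ddd = 82.91
Terminal payoffs (K − S): max(-207.2, 0) = 0, max(-84.13, 0) = 0, max(-6.676, 0) = 0, max(42.09, 0) = 42.09
Node uu (S = 246): continuation = e^(−0.1)·[0.5103·0.0000 + 0.4897·0.0000] = 0.0000; exercise value = 0.0000 ≤ continuation, so V_uu = 0.0000
Node ud (S = 154.9): continuation = e^(−0.1)·[0.5103·0.0000 + 0.4897·0.0000] = 0.0000; exercise value = 0.0000 ≤ continuation, so V_ud = 0.0000
Node dd (S = 97.54): continuation = e^(−0.1)·[0.5103·0.0000 + 0.4897·42.0931] = 18.6498; exercise value = 27.4625 > continuation, so V_dd = 27.4625 (exercise)
Node u (S = 182.2): continuation = e^(−0.1)·[0.5103·0.0000 + 0.4897·0.0000] = 0.0000; exercise value = 0.0000 ≤ continuation, so V_u = 0.0000
Node d (S = 114.8): continuation = e^(−0.1)·[0.5103·0.0000 + 0.4897·27.4625] = 12.1676; exercise value = 10.2500 ≤ continuation, so V_d = 12.1676
Node 0 (S = 135): continuation = e^(−0.1)·[0.5103·0.0000 + 0.4897·12.1676] = 5.3910; exercise value = 0.0000 ≤ continuation, so V_0 = 5.3910

5.39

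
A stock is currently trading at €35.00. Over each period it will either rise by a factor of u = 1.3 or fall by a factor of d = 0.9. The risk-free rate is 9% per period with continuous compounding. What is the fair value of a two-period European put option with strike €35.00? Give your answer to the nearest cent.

€1.47

Risk-neutral probability p = (e^0.09 − 0.9)/(1.3 − 0.9) = 0.1942/0.4000 = 0.4854
Terminal stock prices: S_uu = 59.15, S_ud = 40.95, S_dd = 28.35
Terminal payoffs (K − S): max(-24.15, 0) = 0, max(-5.95, 0) = 0, max(6.65, 0) = 6.65
Node u (S = 45.5): V_u = e^(−0.09)·[0.4854·0.0000 + 0.5146·0.0000] = 0.0000
Node d (S = 31.5): V_d = e^(−0.09)·[0.4854·0.0000 + 0.5146·6.6500] = 3.1273
Node 0 (S = 35): V_0 = e^(−0.09)·[0.4854·0.0000 + 0.5146·3.1273] = 1.4707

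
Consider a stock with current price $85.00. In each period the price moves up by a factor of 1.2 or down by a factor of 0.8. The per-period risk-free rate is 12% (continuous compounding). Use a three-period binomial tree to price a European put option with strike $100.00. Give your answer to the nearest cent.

$2.72

Risk-neutral probability p = (e^0.12 − 0.8)/(1.2 − 0.8) = 0.3275/0.4000 = 0.8187
Terminal stock prices: S_uuu = 146.9, S_uud = 97.92, S_udd = 65.28, S_ddd = 43.52
Terminal payoffs (K − S): max(-46.88, 0) = 0, max(2.08, 0) = 2.08, max(34.72, 0) = 34.72, max(56.48, 0) = 56.48
Node uu (S = 122.4): V_uu = e^(−0.12)·[0.8187·0.0000 + 0.1813·2.0800] = 0.3344
Node ud (S = 81.6): V_ud = e^(−0.12)·[0.8187·2.0800 + 0.1813·34.7200] = 7.0920
Node dd (S = 54.4): V_dd = e^(−0.12)·[0.8187·34.7200 + 0.1813·56.4800] = 34.2920
Node u (S = 102): V_u = e^(−0.12)·[0.8187·0.3344 + 0.1813·7.0920] = 1.3829
Node d (S = 68): V_d = e^(−0.12)·[0.8187·7.0920 + 0.1813·34.2920] = 10.6628
Node 0 (S = 85): V_0 = e^(−0.12)·[0.8187·1.3829 + 0.1813·10.6628] = 2.7184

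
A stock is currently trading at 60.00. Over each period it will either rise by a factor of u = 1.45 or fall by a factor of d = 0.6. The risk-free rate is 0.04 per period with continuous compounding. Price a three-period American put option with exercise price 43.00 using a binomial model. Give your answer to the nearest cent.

7.07

Risk-neutral probability p = (e^0.04 − 0.6)/(1.45 − 0.6) = 0.4408/0.8500 = 0.5186
Terminal stock prices: S_uuu = 182.9, S_uud = 75.69, S_udd = 31.32, S_ddd = 12.96
Terminal payoffs (K − S): max(-139.9, 0) = 0, max(-32.69, 0) = 0, max(11.68, 0) = 11.68, max(30.04, 0) = 30.04
Node uu (S = 126.2): continuation = e^(−0.04)·[0.5186·0.0000 + 0.4814·0.0000] = 0.0000; exercise value = 0.0000 ≤ continuation, so V_uu = 0.0000
Node ud (S = 52.2): continuation = e^(−0.04)·[0.5186·0.0000 + 0.4814·11.6800] = 5.4023; exercise value = 0.0000 ≤ continuation, so V_ud = 5.4023
Node dd (S = 21.6): continuation = e^(−0.04)·[0.5186·11.6800 + 0.4814·30.0400] = 19.7139; exercise value = 21.4000 > continuation, so V_dd = 21.4000 (exercise)
Node u (S = 87): continuation = e^(−0.04)·[0.5186·0.0000 + 0.4814·5.4023] = 2.4987; exercise value = 0.0000 ≤ continuation, so V_u = 2.4987
Node d (S = 36): continuation = e^(−0.04)·[0.5186·5.4023 + 0.4814·21.4000] = 12.5898; exercise value = 7.0000 ≤ continuation, so V_d = 12.5898
Node 0 (S = 60): continuation = e^(−0.04)·[0.5186·2.4987 + 0.4814·12.5898] = 7.0681; exercise value = 0.0000 ≤ continuation, so V_0 = 7.0681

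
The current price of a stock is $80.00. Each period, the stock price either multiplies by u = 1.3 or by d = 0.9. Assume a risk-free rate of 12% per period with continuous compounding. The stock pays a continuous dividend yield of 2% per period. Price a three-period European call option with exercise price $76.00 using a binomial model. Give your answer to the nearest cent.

Per-period risk-free factor R = e^0.12 = 1.1275; dividend-adjusted growth = e^(0.12−0.02) = 1.1052.
Risk-neutral probability p = (1.1052 − 0.9)/(1.3 − 0.9) = 0.2052/0.4000 = 0.5129
Terminal stock prices: S_uuu = 175.8, S_uud = 121.7, S_udd = 84.24, S_ddd = 58.32
Terminal payoffs (S − K): max(99.76, 0) = 99.76, max(45.68, 0) = 45.68, max(8.24, 0) = 8.24, max(-17.68, 0) = 0
Node uu (S = 135.2): V_uu = e^(−0.12)·[0.5129·99.7600 + 0.4871·45.6800] = 65.1169
Node ud (S = 93.6): V_ud = e^(−0.12)·[0.5129·45.6800 + 0.4871·8.2400] = 24.3406
Node dd (S = 64.8): V_dd = e^(−0.12)·[0.5129·8.2400 + 0.4871·0.0000] = 3.7486
Node u (S = 104): V_u = e^(−0.12)·[0.5129·65.1169 + 0.4871·24.3406] = 40.1384
Node d (S = 72): V_d = e^(−0.12)·[0.5129·24.3406 + 0.4871·3.7486] = 12.6926
Node 0 (S = 80): V_0 = e^(−0.12)·[0.5129·40.1384 + 0.4871·12.6926] = 23.7431

$23.74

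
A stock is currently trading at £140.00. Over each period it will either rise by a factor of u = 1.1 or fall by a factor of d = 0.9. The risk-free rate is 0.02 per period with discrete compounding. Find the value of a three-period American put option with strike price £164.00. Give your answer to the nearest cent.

Risk-neutral probability p = (1 + 0.02 − 0.9)/(1.1 − 0.9) = 0.1200/0.2000 = 0.6000
Terminal stock prices: S_uuu = 186.3, S_uud = 152.5, S_udd = 124.7, S_ddd = 102.1
Terminal payoffs (K − S): max(-22.34, 0) = 0, max(11.54, 0) = 11.54, max(39.26, 0) = 39.26, max(61.94, 0) = 61.94
Node uu (S = 169.4): continuation = 1/1.02·[0.6000·0.0000 + 0.4000·11.5400] = 4.5255; exercise value = 0.0000 ≤ continuation, so V_uu = 4.5255
Node ud (S = 138.6): continuation = 1/1.02·[0.6000·11.5400 + 0.4000·39.2600] = 22.1843; exercise value = 25.4000 > continuation, so V_ud = 25.4000 (exercise)
Node dd (S = 113.4): continuation = 1/1.02·[0.6000·39.2600 + 0.4000·61.9400] = 47.3843; exercise value = 50.6000 > continuation, so V_dd = 50.6000 (exercise)
Node u (S = 154): continuation = 1/1.02·[0.6000·4.5255 + 0.4000·25.4000] = 12.6228; exercise value = 10.0000 ≤ continuation, so V_u = 12.6228
Node d (S = 126): continuation = 1/1.02·[0.6000·25.4000 + 0.4000·50.6000] = 34.7843; exercise value = 38.0000 > continuation, so V_d = 38.0000 (exercise)
Node 0 (S = 140): continuation = 1/1.02·[0.6000·12.6228 + 0.4000·38.0000] = 22.3272; exercise value = 24.0000 > continuation, so V_0 = 24.0000 (exercise)

£24.00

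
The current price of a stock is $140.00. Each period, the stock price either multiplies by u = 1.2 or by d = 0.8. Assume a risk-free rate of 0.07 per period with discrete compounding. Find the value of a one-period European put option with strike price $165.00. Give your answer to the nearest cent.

Risk-neutral probability p = (1 + 0.07 − 0.8)/(1.2 − 0.8) = 0.2700/0.4000 = 0.6750
Terminal stock prices: S_u = 168, S_d = 112
Terminal payoffs (K − S): max(-3, 0) = 0, max(53, 0) = 53
Node 0 (S = 140): V_0 = 1/1.07·[0.6750·0.0000 + 0.3250·53.0000] = 16.0981

$16.10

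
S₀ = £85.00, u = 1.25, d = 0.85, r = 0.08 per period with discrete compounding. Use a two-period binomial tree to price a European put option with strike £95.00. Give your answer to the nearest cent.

Risk-neutral probability p = (1 + 0.08 − 0.85)/(1.25 − 0.85) = 0.2300/0.4000 = 0.5750
Terminal stock prices: S_uu = 132.8, S_ud = 90.31, S_dd = 61.41
Terminal payoffs (K − S): max(-37.81, 0) = 0, max(4.688, 0) = 4.688, max(33.59, 0) = 33.59
Node u (S = 106.2): V_u = 1/1.08·[0.5750·0.0000 + 0.4250·4.6875] = 1.8446
Node d (S = 72.25): V_d = 1/1.08·[0.5750·4.6875 + 0.4250·33.5875] = 15.7130
Node 0 (S = 85): V_0 = 1/1.08·[0.5750·1.8446 + 0.4250·15.7130] = 7.1654

£7.17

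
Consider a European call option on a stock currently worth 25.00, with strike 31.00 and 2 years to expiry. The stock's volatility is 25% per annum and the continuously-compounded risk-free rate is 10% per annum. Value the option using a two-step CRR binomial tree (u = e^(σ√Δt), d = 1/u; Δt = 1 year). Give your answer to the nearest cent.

3.49

CRR parameters: u = e^(σ√Δt) = e^(0.25·√1) = 1.2840, d = 1/u = 0.7788
Per-period rate: rΔt = 0.1·1 = 0.1, so R = e^0.1 = 1.1052
Risk-neutral probability p = (e^0.1 − 0.7788)/(1.2840 − 0.7788) = 0.3264/0.5052 = 0.6460
Terminal stock prices: S_uu = 41.22, S_ud = 25, S_dd = 15.16
Terminal payoffs (S − K): max(10.22, 0) = 10.22, max(-6, 0) = 0, max(-15.84, 0) = 0
Node u (S = 32.1): V_u = e^(−0.1)·[0.6460·10.2180 + 0.3540·0.0000] = 5.9726
Node d (S = 19.47): V_d = e^(−0.1)·[0.6460·0.0000 + 0.3540·0.0000] = 0.0000
Node 0 (S = 25): V_0 = e^(−0.1)·[0.6460·5.9726 + 0.3540·0.0000] = 3.4911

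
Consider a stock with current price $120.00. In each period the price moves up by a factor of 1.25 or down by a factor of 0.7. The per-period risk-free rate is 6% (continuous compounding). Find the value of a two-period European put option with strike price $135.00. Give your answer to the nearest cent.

$19.89

Risk-neutral probability p = (e^0.06 − 0.7)/(1.25 − 0.7) = 0.3618/0.5500 = 0.6579
Terminal stock prices: S_uu = 187.5, S_ud = 105, S_dd = 58.8
Terminal payoffs (K − S): max(-52.5, 0) = 0, max(30, 0) = 30, max(76.2, 0) = 76.2
Node u (S = 150): V_u = e^(−0.06)·[0.6579·0.0000 + 0.3421·30.0000] = 9.6658
Node d (S = 84): V_d = e^(−0.06)·[0.6579·30.0000 + 0.3421·76.2000] = 43.1382
Node 0 (S = 120): V_0 = e^(−0.06)·[0.6579·9.6658 + 0.3421·43.1382] = 19.8874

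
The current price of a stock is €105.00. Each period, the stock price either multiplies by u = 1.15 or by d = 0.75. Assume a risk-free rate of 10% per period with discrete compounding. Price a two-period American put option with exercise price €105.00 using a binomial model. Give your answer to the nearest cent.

Risk-neutral probability p = (1 + 0.1 − 0.75)/(1.15 − 0.75) = 0.3500/0.4000 = 0.8750
Terminal stock prices: S_uu = 138.9, S_ud = 90.56, S_dd = 59.06
Terminal payoffs (K − S): max(-33.86, 0) = 0, max(14.44, 0) = 14.44, max(45.94, 0) = 45.94
Node u (S = 120.7): continuation = 1/1.1·[0.8750·0.0000 + 0.1250·14.4375] = 1.6406; exercise value = 0.0000 ≤ continuation, so V_u = 1.6406
Node d (S = 78.75): continuation = 1/1.1·[0.8750·14.4375 + 0.1250·45.9375] = 16.7045; exercise value = 26.2500 > continuation, so V_d = 26.2500 (exercise)
Node 0 (S = 105): continuation = 1/1.1·[0.8750·1.6406 + 0.1250·26.2500] = 4.2880; exercise value = 0.0000 ≤ continuation, so V_0 = 4.2880

€4.29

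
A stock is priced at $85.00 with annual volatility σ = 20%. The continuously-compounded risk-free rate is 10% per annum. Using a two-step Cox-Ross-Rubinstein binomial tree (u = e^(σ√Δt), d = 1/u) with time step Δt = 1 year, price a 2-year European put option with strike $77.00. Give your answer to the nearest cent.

$1.37

CRR parameters: u = e^(σ√Δt) = e^(0.2·√1) = 1.2214, d = 1/u = 0.8187
Per-period rate: rΔt = 0.1·1 = 0.1, so R = e^0.1 = 1.1052
Risk-neutral probability p = (e^0.1 − 0.8187)/(1.2214 − 0.8187) = 0.2864/0.4027 = 0.7113
Terminal stock prices: S_uu = 126.8, S_ud = 85, S_dd = 56.98
Terminal payoffs (K − S): max(-49.81, 0) = 0, max(-8, 0) = 0, max(20.02, 0) = 20.02
Node u (S = 103.8): V_u = e^(−0.1)·[0.7113·0.0000 + 0.2887·0.0000] = 0.0000
Node d (S = 69.59): V_d = e^(−0.1)·[0.7113·0.0000 + 0.2887·20.0228] = 5.2296
Node 0 (S = 85): V_0 = e^(−0.1)·[0.7113·0.0000 + 0.2887·5.2296] = 1.3659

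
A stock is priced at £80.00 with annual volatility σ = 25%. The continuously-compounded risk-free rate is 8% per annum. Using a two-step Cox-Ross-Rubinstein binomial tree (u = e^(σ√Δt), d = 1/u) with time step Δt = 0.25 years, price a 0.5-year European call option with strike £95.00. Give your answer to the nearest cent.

£2.24

CRR parameters: u = e^(σ√Δt) = e^(0.25·√0.25) = 1.1331, d = 1/u = 0.8825
Per-period rate: rΔt = 0.08·0.25 = 0.02, so R = e^0.02 = 1.0202
Risk-neutral probability p = (e^0.02 − 0.8825)/(1.1331 − 0.8825) = 0.1377/0.2507 = 0.5494
Terminal stock prices: S_uu = 102.7, S_ud = 80, S_dd = 62.3
Terminal payoffs (S − K): max(7.722, 0) = 7.722, max(-15, 0) = 0, max(-32.7, 0) = 0
Node u (S = 90.65): V_u = e^(−0.02)·[0.5494·7.7220 + 0.4506·0.0000] = 4.1584
Node d (S = 70.6): V_d = e^(−0.02)·[0.5494·0.0000 + 0.4506·0.0000] = 0.0000
Node 0 (S = 80): V_0 = e^(−0.02)·[0.5494·4.1584 + 0.4506·0.0000] = 2.2393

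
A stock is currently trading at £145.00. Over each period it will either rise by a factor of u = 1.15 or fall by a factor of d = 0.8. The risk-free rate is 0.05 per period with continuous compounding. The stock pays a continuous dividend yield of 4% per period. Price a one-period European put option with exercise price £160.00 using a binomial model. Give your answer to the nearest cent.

£16.74

Per-period risk-free factor R = e^0.05 = 1.0513; dividend-adjusted growth = e^(0.05−0.04) = 1.0101.
Risk-neutral probability p = (1.0101 − 0.8)/(1.15 − 0.8) = 0.2101/0.3500 = 0.6001
Terminal stock prices: S_u = 166.8, S_d = 116
Terminal payoffs (K − S): max(-6.75, 0) = 0, max(44, 0) = 44
Node 0 (S = 145): V_0 = e^(−0.05)·[0.6001·0.0000 + 0.3999·44.0000] = 16.7356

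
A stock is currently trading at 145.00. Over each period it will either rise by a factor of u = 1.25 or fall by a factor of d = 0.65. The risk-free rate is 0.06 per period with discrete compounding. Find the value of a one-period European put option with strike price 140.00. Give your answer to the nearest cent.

Risk-neutral probability p = (1 + 0.06 − 0.65)/(1.25 − 0.65) = 0.4100/0.6000 = 0.6833
Terminal stock prices: S_u = 181.2, S_d = 94.25
Terminal payoffs (K − S): max(-41.25, 0) = 0, max(45.75, 0) = 45.75
Node 0 (S = 145): V_0 = 1/1.06·[0.6833·0.0000 + 0.3167·45.7500] = 13.6675

13.67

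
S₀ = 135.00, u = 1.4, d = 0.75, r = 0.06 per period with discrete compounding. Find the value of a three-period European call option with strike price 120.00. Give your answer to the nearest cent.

Risk-neutral probability p = (1 + 0.06 − 0.75)/(1.4 − 0.75) = 0.3100/0.6500 = 0.4769
Terminal stock prices: S_uuu = 370.4, S_uud = 198.4, S_udd = 106.3, S_ddd = 56.95
Terminal payoffs (S − K): max(250.4, 0) = 250.4, max(78.45, 0) = 78.45, max(-13.69, 0) = 0, max(-63.05, 0) = 0
Node uu (S = 264.6): V_uu = 1/1.06·[0.4769·250.4400 + 0.5231·78.4500] = 151.3925
Node ud (S = 141.8): V_ud = 1/1.06·[0.4769·78.4500 + 0.5231·0.0000] = 35.2968
Node dd (S = 75.94): V_dd = 1/1.06·[0.4769·0.0000 + 0.5231·0.0000] = 0.0000
Node u (S = 189): V_u = 1/1.06·[0.4769·151.3925 + 0.5231·35.2968] = 85.5335
Node d (S = 101.2): V_d = 1/1.06·[0.4769·35.2968 + 0.5231·0.0000] = 15.8810
Node 0 (S = 135): V_0 = 1/1.06·[0.4769·85.5335 + 0.5231·15.8810] = 46.3206

46.32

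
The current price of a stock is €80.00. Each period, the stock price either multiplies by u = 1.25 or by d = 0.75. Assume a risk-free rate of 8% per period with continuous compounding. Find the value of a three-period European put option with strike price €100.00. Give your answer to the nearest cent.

€11.77

Risk-neutral probability p = (e^0.08 − 0.75)/(1.25 − 0.75) = 0.3333/0.5000 = 0.6666
Terminal stock prices: S_uuu = 156.2, S_uud = 93.75, S_udd = 56.25, S_ddd = 33.75
Terminal payoffs (K − S): max(-56.25, 0) = 0, max(6.25, 0) = 6.25, max(43.75, 0) = 43.75, max(66.25, 0) = 66.25
Node uu (S = 125): V_uu = e^(−0.08)·[0.6666·0.0000 + 0.3334·6.2500] = 1.9237
Node ud (S = 75): V_ud = e^(−0.08)·[0.6666·6.2500 + 0.3334·43.7500] = 17.3116
Node dd (S = 45): V_dd = e^(−0.08)·[0.6666·43.7500 + 0.3334·66.2500] = 47.3116
Node u (S = 100): V_u = e^(−0.08)·[0.6666·1.9237 + 0.3334·17.3116] = 6.5121
Node d (S = 60): V_d = e^(−0.08)·[0.6666·17.3116 + 0.3334·47.3116] = 25.2144
Node 0 (S = 80): V_0 = e^(−0.08)·[0.6666·6.5121 + 0.3334·25.2144] = 11.7678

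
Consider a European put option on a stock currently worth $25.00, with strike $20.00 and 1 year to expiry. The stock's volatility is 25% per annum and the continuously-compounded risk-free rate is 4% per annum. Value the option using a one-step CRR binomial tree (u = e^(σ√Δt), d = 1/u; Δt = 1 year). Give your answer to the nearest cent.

CRR parameters: u = e^(σ√Δt) = e^(0.25·√1) = 1.2840, d = 1/u = 0.7788
Per-period rate: rΔt = 0.04·1 = 0.04, so R = e^0.04 = 1.0408
Risk-neutral probability p = (e^0.04 − 0.7788)/(1.2840 − 0.7788) = 0.2620/0.5052 = 0.5186
Terminal stock prices: S_u = 32.1, S_d = 19.47
Terminal payoffs (K − S): max(-12.1, 0) = 0, max(0.53, 0) = 0.53
Node 0 (S = 25): V_0 = e^(−0.04)·[0.5186·0.0000 + 0.4814·0.5300] = 0.2451

$0.25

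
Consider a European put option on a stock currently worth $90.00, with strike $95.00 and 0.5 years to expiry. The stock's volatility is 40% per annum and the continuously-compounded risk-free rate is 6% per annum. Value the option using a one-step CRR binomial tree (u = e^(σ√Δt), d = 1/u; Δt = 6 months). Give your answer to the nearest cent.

$13.64

CRR parameters: u = e^(σ√Δt) = e^(0.4·√0.5) = 1.3269, d = 1/u = 0.7536
Per-period rate: rΔt = 0.06·0.5 = 0.03, so R = e^0.03 = 1.0305
Risk-neutral probability p = (e^0.03 − 0.7536)/(1.3269 − 0.7536) = 0.2768/0.5733 = 0.4829
Terminal stock prices: S_u = 119.4, S_d = 67.83
Terminal payoffs (K − S): max(-24.42, 0) = 0, max(27.17, 0) = 27.17
Node 0 (S = 90): V_0 = e^(−0.03)·[0.4829·0.0000 + 0.5171·27.1726] = 13.6361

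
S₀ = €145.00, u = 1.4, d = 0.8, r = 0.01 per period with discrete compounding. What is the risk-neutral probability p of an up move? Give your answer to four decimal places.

Risk-neutral probability p = (1 + 0.01 − 0.8)/(1.4 − 0.8) = 0.2100/0.6000 = 0.3500

p = 0.3500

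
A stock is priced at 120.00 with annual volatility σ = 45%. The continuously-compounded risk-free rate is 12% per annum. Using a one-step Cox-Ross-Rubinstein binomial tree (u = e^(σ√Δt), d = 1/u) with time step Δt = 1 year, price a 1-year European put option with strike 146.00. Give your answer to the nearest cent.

CRR parameters: u = e^(σ√Δt) = e^(0.45·√1) = 1.5683, d = 1/u = 0.6376
Per-period rate: rΔt = 0.12·1 = 0.12, so R = e^0.12 = 1.1275
Risk-neutral probability p = (e^0.12 − 0.6376)/(1.5683 − 0.6376) = 0.4899/0.9307 = 0.5264
Terminal stock prices: S_u = 188.2, S_d = 76.52
Terminal payoffs (K − S): max(-42.2, 0) = 0, max(69.48, 0) = 69.48
Node 0 (S = 120): V_0 = e^(−0.12)·[0.5264·0.0000 + 0.4736·69.4846] = 29.1896

29.19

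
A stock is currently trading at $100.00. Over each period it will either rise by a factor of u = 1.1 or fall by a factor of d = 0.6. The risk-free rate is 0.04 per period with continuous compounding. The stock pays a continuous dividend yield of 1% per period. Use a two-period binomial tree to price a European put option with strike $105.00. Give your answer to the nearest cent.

$9.85

Per-period risk-free factor R = e^0.04 = 1.0408; dividend-adjusted growth = e^(0.04−0.01) = 1.0305.
Risk-neutral probability p = (1.0305 − 0.6)/(1.1 − 0.6) = 0.4305/0.5000 = 0.8609
Terminal stock prices: S_uu = 121, S_ud = 66, S_dd = 36
Terminal payoffs (K − S): max(-16, 0) = 0, max(39, 0) = 39, max(69, 0) = 69
Node u (S = 110): V_u = e^(−0.04)·[0.8609·0.0000 + 0.1391·39.0000] = 5.2118
Node d (S = 60): V_d = e^(−0.04)·[0.8609·39.0000 + 0.1391·69.0000] = 41.4799
Node 0 (S = 100): V_0 = e^(−0.04)·[0.8609·5.2118 + 0.1391·41.4799] = 9.8542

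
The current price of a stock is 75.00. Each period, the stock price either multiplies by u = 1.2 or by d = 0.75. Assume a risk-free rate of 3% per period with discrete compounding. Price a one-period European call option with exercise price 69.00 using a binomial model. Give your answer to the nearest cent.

12.69

Risk-neutral probability p = (1 + 0.03 − 0.75)/(1.2 − 0.75) = 0.2800/0.4500 = 0.6222
Terminal stock prices: S_u = 90, S_d = 56.25
Terminal payoffs (S − K): max(21, 0) = 21, max(-12.75, 0) = 0
Node 0 (S = 75): V_0 = 1/1.03·[0.6222·21.0000 + 0.3778·0.0000] = 12.6861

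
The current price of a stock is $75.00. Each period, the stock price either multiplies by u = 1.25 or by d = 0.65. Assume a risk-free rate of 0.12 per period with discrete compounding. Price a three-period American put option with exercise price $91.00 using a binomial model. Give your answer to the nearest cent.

$16.00

Risk-neutral probability p = (1 + 0.12 − 0.65)/(1.25 − 0.65) = 0.4700/0.6000 = 0.7833
Terminal stock prices: S_uuu = 146.5, S_uud = 76.17, S_udd = 39.61, S_ddd = 20.6
Terminal payoffs (K − S): max(-55.48, 0) = 0, max(14.83, 0) = 14.83, max(51.39, 0) = 51.39, max(70.4, 0) = 70.4
Node uu (S = 117.2): continuation = 1/1.12·[0.7833·0.0000 + 0.2167·14.8281] = 2.8685; exercise value = 0.0000 ≤ continuation, so V_uu = 2.8685
Node ud (S = 60.94): continuation = 1/1.12·[0.7833·14.8281 + 0.2167·51.3906] = 20.3125; exercise value = 30.0625 > continuation, so V_ud = 30.0625 (exercise)
Node dd (S = 31.69): continuation = 1/1.12·[0.7833·51.3906 + 0.2167·70.4031] = 49.5625; exercise value = 59.3125 > continuation, so V_dd = 59.3125 (exercise)
Node u (S = 93.75): continuation = 1/1.12·[0.7833·2.8685 + 0.2167·30.0625] = 7.8219; exercise value = 0.0000 ≤ continuation, so V_u = 7.8219
Node d (S = 48.75): continuation = 1/1.12·[0.7833·30.0625 + 0.2167·59.3125] = 32.5000; exercise value = 42.2500 > continuation, so V_d = 42.2500 (exercise)
Node 0 (S = 75): continuation = 1/1.12·[0.7833·7.8219 + 0.2167·42.2500] = 13.6441; exercise value = 16.0000 > continuation, so V_0 = 16.0000 (exercise)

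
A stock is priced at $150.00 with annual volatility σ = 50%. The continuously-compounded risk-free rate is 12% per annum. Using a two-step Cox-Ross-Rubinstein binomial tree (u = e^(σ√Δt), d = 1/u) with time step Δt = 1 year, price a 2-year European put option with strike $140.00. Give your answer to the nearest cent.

CRR parameters: u = e^(σ√Δt) = e^(0.5·√1) = 1.6487, d = 1/u = 0.6065
Per-period rate: rΔt = 0.12·1 = 0.12, so R = e^0.12 = 1.1275
Risk-neutral probability p = (e^0.12 − 0.6065)/(1.6487 − 0.6065) = 0.5210/1.0422 = 0.4999
Terminal stock prices: S_uu = 407.7, S_ud = 150, S_dd = 55.18
Terminal payoffs (K − S): max(-267.7, 0) = 0, max(-10, 0) = 0, max(84.82, 0) = 84.82
Node u (S = 247.3): V_u = e^(−0.12)·[0.4999·0.0000 + 0.5001·0.0000] = 0.0000
Node d (S = 90.98): V_d = e^(−0.12)·[0.4999·0.0000 + 0.5001·84.8181] = 37.6228
Node 0 (S = 150): V_0 = e^(−0.12)·[0.4999·0.0000 + 0.5001·37.6228] = 16.6883

$16.69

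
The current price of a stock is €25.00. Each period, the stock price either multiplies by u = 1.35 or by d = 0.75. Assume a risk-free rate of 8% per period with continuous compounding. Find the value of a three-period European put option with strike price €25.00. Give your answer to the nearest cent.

€2.56

Risk-neutral probability p = (e^0.08 − 0.75)/(1.35 − 0.75) = 0.3333/0.6000 = 0.5555
Terminal stock prices: S_uuu = 61.51, S_uud = 34.17, S_udd = 18.98, S_ddd = 10.55
Terminal payoffs (K − S): max(-36.51, 0) = 0, max(-9.172, 0) = 0, max(6.016, 0) = 6.016, max(14.45, 0) = 14.45
Node uu (S = 45.56): V_uu = e^(−0.08)·[0.5555·0.0000 + 0.4445·0.0000] = 0.0000
Node ud (S = 25.31): V_ud = e^(−0.08)·[0.5555·0.0000 + 0.4445·6.0156] = 2.4685
Node dd (S = 14.06): V_dd = e^(−0.08)·[0.5555·6.0156 + 0.4445·14.4531] = 9.0154
Node u (S = 33.75): V_u = e^(−0.08)·[0.5555·0.0000 + 0.4445·2.4685] = 1.0129
Node d (S = 18.75): V_d = e^(−0.08)·[0.5555·2.4685 + 0.4445·9.0154] = 4.9652
Node 0 (S = 25): V_0 = e^(−0.08)·[0.5555·1.0129 + 0.4445·4.9652] = 2.5568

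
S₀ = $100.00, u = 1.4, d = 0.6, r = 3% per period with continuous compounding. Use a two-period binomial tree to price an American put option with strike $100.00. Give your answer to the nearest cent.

$21.68

Risk-neutral probability p = (e^0.03 − 0.6)/(1.4 − 0.6) = 0.4305/0.8000 = 0.5381
Terminal stock prices: S_uu = 196, S_ud = 84, S_dd = 36
Terminal payoffs (K − S): max(-96, 0) = 0, max(16, 0) = 16, max(64, 0) = 64
Node u (S = 140): continuation = e^(−0.03)·[0.5381·0.0000 + 0.4619·16.0000] = 7.1725; exercise value = 0.0000 ≤ continuation, so V_u = 7.1725
Node d (S = 60): continuation = e^(−0.03)·[0.5381·16.0000 + 0.4619·64.0000] = 37.0446; exercise value = 40.0000 > continuation, so V_d = 40.0000 (exercise)
Node 0 (S = 100): continuation = e^(−0.03)·[0.5381·7.1725 + 0.4619·40.0000] = 21.6764; exercise value = 0.0000 ≤ continuation, so V_0 = 21.6764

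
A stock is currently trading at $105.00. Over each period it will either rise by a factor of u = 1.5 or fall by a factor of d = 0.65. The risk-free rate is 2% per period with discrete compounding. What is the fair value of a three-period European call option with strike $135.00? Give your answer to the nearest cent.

$22.67

Risk-neutral probability p = (1 + 0.02 − 0.65)/(1.5 − 0.65) = 0.3700/0.8500 = 0.4353
Terminal stock prices: S_uuu = 354.4, S_uud = 153.6, S_udd = 66.54, S_ddd = 28.84
Terminal payoffs (S − K): max(219.4, 0) = 219.4, max(18.56, 0) = 18.56, max(-68.46, 0) = 0, max(-106.2, 0) = 0
Node uu (S = 236.2): V_uu = 1/1.02·[0.4353·219.3750 + 0.5647·18.5625] = 103.8971
Node ud (S = 102.4): V_ud = 1/1.02·[0.4353·18.5625 + 0.5647·0.0000] = 7.9217
Node dd (S = 44.36): V_dd = 1/1.02·[0.4353·0.0000 + 0.5647·0.0000] = 0.0000
Node u (S = 157.5): V_u = 1/1.02·[0.4353·103.8971 + 0.5647·7.9217] = 48.7247
Node d (S = 68.25): V_d = 1/1.02·[0.4353·7.9217 + 0.5647·0.0000] = 3.3807
Node 0 (S = 105): V_0 = 1/1.02·[0.4353·48.7247 + 0.5647·3.3807] = 22.6654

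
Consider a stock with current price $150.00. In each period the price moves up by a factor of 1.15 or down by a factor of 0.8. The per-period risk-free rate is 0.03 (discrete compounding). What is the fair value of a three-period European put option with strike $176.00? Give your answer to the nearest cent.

Risk-neutral probability p = (1 + 0.03 − 0.8)/(1.15 − 0.8) = 0.2300/0.3500 = 0.6571
Terminal stock prices: S_uuu = 228.1, S_uud = 158.7, S_udd = 110.4, S_ddd = 76.8
Terminal payoffs (K − S): max(-52.13, 0) = 0, max(17.3, 0) = 17.3, max(65.6, 0) = 65.6, max(99.2, 0) = 99.2
Node uu (S = 198.4): V_uu = 1/1.03·[0.6571·0.0000 + 0.3429·17.3000] = 5.7587
Node ud (S = 138): V_ud = 1/1.03·[0.6571·17.3000 + 0.3429·65.6000] = 32.8738
Node dd (S = 96): V_dd = 1/1.03·[0.6571·65.6000 + 0.3429·99.2000] = 74.8738
Node u (S = 172.5): V_u = 1/1.03·[0.6571·5.7587 + 0.3429·32.8738] = 14.6168
Node d (S = 120): V_d = 1/1.03·[0.6571·32.8738 + 0.3429·74.8738] = 45.8969
Node 0 (S = 150): V_0 = 1/1.03·[0.6571·14.6168 + 0.3429·45.8969] = 24.6033

$24.60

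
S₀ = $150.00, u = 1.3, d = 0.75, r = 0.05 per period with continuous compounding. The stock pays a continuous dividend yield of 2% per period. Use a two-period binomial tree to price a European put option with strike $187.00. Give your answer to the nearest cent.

$40.73

Per-period risk-free factor R = e^0.05 = 1.0513; dividend-adjusted growth = e^(0.05−0.02) = 1.0305.
Risk-neutral probability p = (1.0305 − 0.75)/(1.3 − 0.75) = 0.2805/0.5500 = 0.5099
Terminal stock prices: S_uu = 253.5, S_ud = 146.2, S_dd = 84.38
Terminal payoffs (K − S): max(-66.5, 0) = 0, max(40.75, 0) = 40.75, max(102.6, 0) = 102.6
Node u (S = 195): V_u = e^(−0.05)·[0.5099·0.0000 + 0.4901·40.7500] = 18.9969
Node d (S = 112.5): V_d = e^(−0.05)·[0.5099·40.7500 + 0.4901·102.6250] = 67.6076
Node 0 (S = 150): V_0 = e^(−0.05)·[0.5099·18.9969 + 0.4901·67.6076] = 40.7318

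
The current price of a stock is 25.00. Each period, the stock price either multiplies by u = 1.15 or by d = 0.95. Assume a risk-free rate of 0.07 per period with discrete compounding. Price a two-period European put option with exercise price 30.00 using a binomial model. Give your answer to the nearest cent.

2.17

Risk-neutral probability p = (1 + 0.07 − 0.95)/(1.15 − 0.95) = 0.1200/0.2000 = 0.6000
Terminal stock prices: S_uu = 33.06, S_ud = 27.31, S_dd = 22.56
Terminal payoffs (K − S): max(-3.062, 0) = 0, max(2.688, 0) = 2.688, max(7.438, 0) = 7.438
Node u (S = 28.75): V_u = 1/1.07·[0.6000·0.0000 + 0.4000·2.6875] = 1.0047
Node d (S = 23.75): V_d = 1/1.07·[0.6000·2.6875 + 0.4000·7.4375] = 4.2874
Node 0 (S = 25): V_0 = 1/1.07·[0.6000·1.0047 + 0.4000·4.2874] = 2.1661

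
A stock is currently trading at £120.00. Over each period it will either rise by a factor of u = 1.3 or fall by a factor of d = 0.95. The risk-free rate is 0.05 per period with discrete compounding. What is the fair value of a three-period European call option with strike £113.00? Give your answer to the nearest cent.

£25.57

Risk-neutral probability p = (1 + 0.05 − 0.95)/(1.3 − 0.95) = 0.1000/0.3500 = 0.2857
Terminal stock prices: S_uuu = 263.6, S_uud = 192.7, S_udd = 140.8, S_ddd = 102.9
Terminal payoffs (S − K): max(150.6, 0) = 150.6, max(79.66, 0) = 79.66, max(27.79, 0) = 27.79, max(-10.12, 0) = 0
Node uu (S = 202.8): V_uu = 1/1.05·[0.2857·150.6400 + 0.7143·79.6600] = 95.1810
Node ud (S = 148.2): V_ud = 1/1.05·[0.2857·79.6600 + 0.7143·27.7900] = 40.5810
Node dd (S = 108.3): V_dd = 1/1.05·[0.2857·27.7900 + 0.7143·0.0000] = 7.5619
Node u (S = 156): V_u = 1/1.05·[0.2857·95.1810 + 0.7143·40.5810] = 53.5057
Node d (S = 114): V_d = 1/1.05·[0.2857·40.5810 + 0.7143·7.5619] = 16.1866
Node 0 (S = 120): V_0 = 1/1.05·[0.2857·53.5057 + 0.7143·16.1866] = 25.5707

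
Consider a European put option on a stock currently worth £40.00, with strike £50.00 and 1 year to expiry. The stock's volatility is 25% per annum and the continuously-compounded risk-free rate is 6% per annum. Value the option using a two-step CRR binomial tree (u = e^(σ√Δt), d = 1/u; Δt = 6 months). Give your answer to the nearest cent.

£9.01

CRR parameters: u = e^(σ√Δt) = e^(0.25·√0.5) = 1.1934, d = 1/u = 0.8380
Per-period rate: rΔt = 0.06·0.5 = 0.03, so R = e^0.03 = 1.0305
Risk-neutral probability p = (e^0.03 − 0.8380)/(1.1934 − 0.8380) = 0.1925/0.3554 = 0.5416
Terminal stock prices: S_uu = 56.96, S_ud = 40, S_dd = 28.09
Terminal payoffs (K − S): max(-6.965, 0) = 0, max(10, 0) = 10, max(21.91, 0) = 21.91
Node u (S = 47.73): V_u = e^(−0.03)·[0.5416·0.0000 + 0.4584·10.0000] = 4.4484
Node d (S = 33.52): V_d = e^(−0.03)·[0.5416·10.0000 + 0.4584·21.9125] = 15.0036
Node 0 (S = 40): V_0 = e^(−0.03)·[0.5416·4.4484 + 0.4584·15.0036] = 9.0123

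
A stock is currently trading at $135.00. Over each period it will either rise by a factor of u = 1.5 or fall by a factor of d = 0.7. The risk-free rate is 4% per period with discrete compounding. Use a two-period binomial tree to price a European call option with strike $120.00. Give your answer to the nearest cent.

$40.51

Risk-neutral probability p = (1 + 0.04 − 0.7)/(1.5 − 0.7) = 0.3400/0.8000 = 0.4250
Terminal stock prices: S_uu = 303.8, S_ud = 141.8, S_dd = 66.15
Terminal payoffs (S − K): max(183.8, 0) = 183.8, max(21.75, 0) = 21.75, max(-53.85, 0) = 0
Node u (S = 202.5): V_u = 1/1.04·[0.4250·183.7500 + 0.5750·21.7500] = 87.1154
Node d (S = 94.5): V_d = 1/1.04·[0.4250·21.7500 + 0.5750·0.0000] = 8.8882
Node 0 (S = 135): V_0 = 1/1.04·[0.4250·87.1154 + 0.5750·8.8882] = 40.5142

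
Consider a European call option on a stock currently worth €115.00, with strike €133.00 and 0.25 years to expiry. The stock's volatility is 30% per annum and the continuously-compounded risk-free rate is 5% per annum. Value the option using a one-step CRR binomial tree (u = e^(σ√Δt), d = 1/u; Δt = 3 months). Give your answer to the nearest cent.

CRR parameters: u = e^(σ√Δt) = e^(0.3·√0.25) = 1.1618, d = 1/u = 0.8607
Per-period rate: rΔt = 0.05·0.25 = 0.0125, so R = e^0.0125 = 1.0126
Risk-neutral probability p = (e^0.0125 − 0.8607)/(1.1618 − 0.8607) = 0.1519/0.3011 = 0.5043
Terminal stock prices: S_u = 133.6, S_d = 98.98
Terminal payoffs (S − K): max(0.6109, 0) = 0.6109, max(-34.02, 0) = 0
Node 0 (S = 115): V_0 = e^(−0.0125)·[0.5043·0.6109 + 0.4957·0.0000] = 0.3043

€0.30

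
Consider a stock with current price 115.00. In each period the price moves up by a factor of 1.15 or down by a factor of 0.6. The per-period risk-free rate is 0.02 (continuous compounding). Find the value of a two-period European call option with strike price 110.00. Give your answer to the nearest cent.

Risk-neutral probability p = (e^0.02 − 0.6)/(1.15 − 0.6) = 0.4202/0.5500 = 0.7640
Terminal stock prices: S_uu = 152.1, S_ud = 79.35, S_dd = 41.4
Terminal payoffs (S − K): max(42.09, 0) = 42.09, max(-30.65, 0) = 0, max(-68.6, 0) = 0
Node u (S = 132.2): V_u = e^(−0.02)·[0.7640·42.0875 + 0.2360·0.0000] = 31.5182
Node d (S = 69): V_d = e^(−0.02)·[0.7640·0.0000 + 0.2360·0.0000] = 0.0000
Node 0 (S = 115): V_0 = e^(−0.02)·[0.7640·31.5182 + 0.2360·0.0000] = 23.6032

23.60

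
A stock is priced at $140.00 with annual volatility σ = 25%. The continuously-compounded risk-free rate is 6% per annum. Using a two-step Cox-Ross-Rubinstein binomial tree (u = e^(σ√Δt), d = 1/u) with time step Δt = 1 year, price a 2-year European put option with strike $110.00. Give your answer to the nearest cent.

$4.30

CRR parameters: u = e^(σ√Δt) = e^(0.25·√1) = 1.2840, d = 1/u = 0.7788
Per-period rate: rΔt = 0.06·1 = 0.06, so R = e^0.06 = 1.0618
Risk-neutral probability p = (e^0.06 − 0.7788)/(1.2840 − 0.7788) = 0.2830/0.5052 = 0.5602
Terminal stock prices: S_uu = 230.8, S_ud = 140, S_dd = 84.91
Terminal payoffs (K − S): max(-120.8, 0) = 0, max(-30, 0) = 0, max(25.09, 0) = 25.09
Node u (S = 179.8): V_u = e^(−0.06)·[0.5602·0.0000 + 0.4398·0.0000] = 0.0000
Node d (S = 109): V_d = e^(−0.06)·[0.5602·0.0000 + 0.4398·25.0857] = 10.3898
Node 0 (S = 140): V_0 = e^(−0.06)·[0.5602·0.0000 + 0.4398·10.3898] = 4.3032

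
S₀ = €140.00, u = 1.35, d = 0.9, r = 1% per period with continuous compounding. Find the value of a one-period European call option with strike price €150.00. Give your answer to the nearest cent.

€9.44

Risk-neutral probability p = (e^0.01 − 0.9)/(1.35 − 0.9) = 0.1101/0.4500 = 0.2446
Terminal stock prices: S_u = 189, S_d = 126
Terminal payoffs (S − K): max(39, 0) = 39, max(-24, 0) = 0
Node 0 (S = 140): V_0 = e^(−0.01)·[0.2446·39.0000 + 0.7554·0.0000] = 9.4428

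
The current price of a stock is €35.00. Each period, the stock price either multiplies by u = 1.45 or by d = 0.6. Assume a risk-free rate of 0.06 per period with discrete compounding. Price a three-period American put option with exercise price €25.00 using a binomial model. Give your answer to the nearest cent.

€3.61

Risk-neutral probability p = (1 + 0.06 − 0.6)/(1.45 − 0.6) = 0.4600/0.8500 = 0.5412
Terminal stock prices: S_uuu = 106.7, S_uud = 44.15, S_udd = 18.27, S_ddd = 7.56
Terminal payoffs (K − S): max(-81.7, 0) = 0, max(-19.15, 0) = 0, max(6.73, 0) = 6.73, max(17.44, 0) = 17.44
Node uu (S = 73.59): continuation = 1/1.06·[0.5412·0.0000 + 0.4588·0.0000] = 0.0000; exercise value = 0.0000 ≤ continuation, so V_uu = 0.0000
Node ud (S = 30.45): continuation = 1/1.06·[0.5412·0.0000 + 0.4588·6.7300] = 2.9131; exercise value = 0.0000 ≤ continuation, so V_ud = 2.9131
Node dd (S = 12.6): continuation = 1/1.06·[0.5412·6.7300 + 0.4588·17.4400] = 10.9849; exercise value = 12.4000 > continuation, so V_dd = 12.4000 (exercise)
Node u (S = 50.75): continuation = 1/1.06·[0.5412·0.0000 + 0.4588·2.9131] = 1.2609; exercise value = 0.0000 ≤ continuation, so V_u = 1.2609
Node d (S = 21): continuation = 1/1.06·[0.5412·2.9131 + 0.4588·12.4000] = 6.8546; exercise value = 4.0000 ≤ continuation, so V_d = 6.8546
Node 0 (S = 35): continuation = 1/1.06·[0.5412·1.2609 + 0.4588·6.8546] = 3.6108; exercise value = 0.0000 ≤ continuation, so V_0 = 3.6108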